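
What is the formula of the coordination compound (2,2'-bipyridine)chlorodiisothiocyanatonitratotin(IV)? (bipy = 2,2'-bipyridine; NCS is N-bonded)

Ligands: 1 2,2'-bipyridine (bipy, neutral), 1 chloro (Cl, -1), 2 isothiocyanato (NCS, -1), 1 nitrato (NO3, -1). Ligand charge sum = -4.
With Sn in oxidation state +4, the complex ion is [Sn...].

[Sn(bipy)Cl(NCS)2(NO3)]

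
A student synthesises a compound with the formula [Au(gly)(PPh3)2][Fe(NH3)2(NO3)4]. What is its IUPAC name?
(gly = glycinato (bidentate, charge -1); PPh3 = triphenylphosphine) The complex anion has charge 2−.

The complex anion is given as 2−; its ligand charges sum to -4, so Fe = +2.
A 1:1 salt means the cation carries the equal and opposite charge, 2+.
Cation: ligand charges sum to -1; for the ion to be 2+, Au = +3.

(glycinato)bis(triphenylphosphine)gold(III) diamminetetranitratoferrate(II)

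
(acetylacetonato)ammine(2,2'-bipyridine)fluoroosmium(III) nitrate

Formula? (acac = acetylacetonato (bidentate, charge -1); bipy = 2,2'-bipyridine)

[Os(acac)(bipy)F(NH3)]NO3

Ligands: 1 ammine (NH3, neutral), 1 acetylacetonato (acac, -1), 1 fluoro (F, -1), 1 2,2'-bipyridine (bipy, neutral). Ligand charge sum = -2.
With Os in oxidation state +3, the complex ion is [Os...]^1+.
Charge balance with nitrate (-1) requires 1 complex ion per 1 nitrate.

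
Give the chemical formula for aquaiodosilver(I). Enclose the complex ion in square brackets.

Ligands: 1 iodo (I, -1), 1 aqua (H2O, neutral). Ligand charge sum = -1.
With Ag in oxidation state +1, the complex ion is [Ag...].

[Ag(H2O)I]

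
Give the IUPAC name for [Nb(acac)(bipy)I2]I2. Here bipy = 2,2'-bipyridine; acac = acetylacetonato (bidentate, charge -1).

(acetylacetonato)(2,2'-bipyridine)diiodoniobium(V) iodide

The 2 iodide counter-ions carry a total charge of -2, so each complex ion is 2+.
Ligand charges: 2×iodo (-1 each), 1×2,2'-bipyridine (neutral), 1×acetylacetonato (-1 each); total -3. So Nb + (-3) = 2+, giving Nb = +5.
Ligands are named alphabetically: acetylacetonato before bipyridine before iodo.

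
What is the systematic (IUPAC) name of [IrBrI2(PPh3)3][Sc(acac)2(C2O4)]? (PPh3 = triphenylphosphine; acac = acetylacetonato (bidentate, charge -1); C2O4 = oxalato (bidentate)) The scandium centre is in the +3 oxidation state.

Both ions are complex: the cation is named first with the plain metal name, the anion second with the -ate form; each ion's ligands are alphabetised independently.
Sc is given as +3; the anion's ligand charges sum to -4, so the complex anion is 1−.
A 1:1 salt means the cation carries the equal and opposite charge, 1+.
Cation: ligand charges sum to -3; for the ion to be 1+, Ir = +4.

bromodiiodotris(triphenylphosphine)iridium(IV) bis(acetylacetonato)oxalatoscandate(III)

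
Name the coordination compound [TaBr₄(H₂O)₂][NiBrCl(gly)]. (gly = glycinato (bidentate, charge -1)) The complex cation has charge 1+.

diaquatetrabromotantalum(V) bromochloro(glycinato)nickelate(II)

Both ions are complex: the cation is named first with the plain metal name, the anion second with the -ate form; each ion's ligands are alphabetised independently.
The complex cation is given as 1+; its ligand charges sum to -4, so Ta = +5.
A 1:1 salt means the anion carries the equal and opposite charge, 1−.
Anion: ligand charges sum to -3; for the ion to be 1−, Ni = +2.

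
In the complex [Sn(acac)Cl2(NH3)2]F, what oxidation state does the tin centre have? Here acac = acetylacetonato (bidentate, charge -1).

1 fluoride outside the brackets (-1 each) → the complex ion is 1+.
Ligand charges: 1×acac = -1; 2×NH3 neutral; 2×Cl = -2; sum -3.
Sn + (-3) = 1+ ⇒ Sn is +4.

+4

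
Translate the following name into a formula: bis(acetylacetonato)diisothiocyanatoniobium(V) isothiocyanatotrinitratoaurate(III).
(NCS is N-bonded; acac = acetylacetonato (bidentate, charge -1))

Cation [Nb…]: ligand charges -4, Nb(V) ⇒ ion charge 1+.
Anion [Au…]: ligand charges -4, Au(III) ⇒ ion charge 1−.

[Nb(acac)2(NCS)2][Au(NCS)(NO3)3]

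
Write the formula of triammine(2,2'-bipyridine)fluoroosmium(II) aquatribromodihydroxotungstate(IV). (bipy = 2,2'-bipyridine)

[Os(bipy)F(NH3)3][WBr3(H2O)(OH)2]

Cation [Os…]: ligand charges -1, Os(II) ⇒ ion charge 1+.
Anion [W…]: ligand charges -5, W(IV) ⇒ ion charge 1−.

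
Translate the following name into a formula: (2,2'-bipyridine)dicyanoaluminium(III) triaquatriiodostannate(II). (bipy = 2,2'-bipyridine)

Cation [Al…]: ligand charges -2, Al(III) ⇒ ion charge 1+.
Anion [Sn…]: ligand charges -3, Sn(II) ⇒ ion charge 1−.
One 1+ cation balances one 1− anion.

[Al(bipy)(CN)2][Sn(H2O)3I3]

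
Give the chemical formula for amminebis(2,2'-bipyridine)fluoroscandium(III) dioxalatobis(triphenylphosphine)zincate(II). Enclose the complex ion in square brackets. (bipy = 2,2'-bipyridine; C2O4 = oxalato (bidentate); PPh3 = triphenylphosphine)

[Sc(bipy)2F(NH3)][Zn(C2O4)2(PPh3)2]

Cation [Sc…]: ligand charges -1, Sc(III) ⇒ ion charge 2+.
Anion [Zn…]: ligand charges -4, Zn(II) ⇒ ion charge 2−.
One 2+ cation balances one 2− anion.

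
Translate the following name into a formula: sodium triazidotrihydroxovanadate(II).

Ligands: 3 hydroxo (OH, -1), 3 azido (N3, -1). Ligand charge sum = -6.
With V in oxidation state +2, the complex ion is [V...]^4−.
Charge balance with sodium (+1) requires 1 complex ion per 4 sodium.

Na4[V(N3)3(OH)3]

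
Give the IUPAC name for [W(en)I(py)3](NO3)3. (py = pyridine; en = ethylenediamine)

The 3 nitrate counter-ions carry a total charge of -3, so each complex ion is 3+.
Ligand charges: 1×iodo (-1 each), 3×pyridine (neutral), 1×ethylenediamine (neutral); total -1. So W + (-1) = 3+, giving W = +4.
Ligands are named alphabetically: ethylenediamine before iodo before pyridine.

(ethylenediamine)iodotris(pyridine)tungsten(IV) nitrate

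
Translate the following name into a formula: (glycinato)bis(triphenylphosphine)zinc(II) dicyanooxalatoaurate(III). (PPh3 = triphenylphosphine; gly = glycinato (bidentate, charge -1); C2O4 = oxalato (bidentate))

[Zn(gly)(PPh3)2][Au(C2O4)(CN)2]

Cation [Zn…]: ligand charges -1, Zn(II) ⇒ ion charge 1+.
Anion [Au…]: ligand charges -4, Au(III) ⇒ ion charge 1−.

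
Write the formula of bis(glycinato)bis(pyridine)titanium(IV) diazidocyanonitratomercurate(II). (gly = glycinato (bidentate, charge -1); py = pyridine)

Cation [Ti…]: ligand charges -2, Ti(IV) ⇒ ion charge 2+.
Anion [Hg…]: ligand charges -4, Hg(II) ⇒ ion charge 2−.

[Ti(gly)2(py)2][Hg(CN)(N3)2(NO3)]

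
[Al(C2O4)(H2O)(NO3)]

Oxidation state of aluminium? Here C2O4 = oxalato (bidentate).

No counter-ion: the bracketed complex is neutral.
Ligand charges: 1×NO3 = -1; 1×C2O4 = -2; 1×H2O neutral; sum -3.
Al + (-3) = 0 ⇒ Al is +3.

+3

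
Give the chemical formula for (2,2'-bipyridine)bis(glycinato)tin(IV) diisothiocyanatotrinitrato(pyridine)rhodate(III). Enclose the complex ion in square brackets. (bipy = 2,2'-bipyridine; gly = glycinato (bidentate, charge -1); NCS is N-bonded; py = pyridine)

Cation [Sn…]: ligand charges -2, Sn(IV) ⇒ ion charge 2+.
Anion [Rh…]: ligand charges -5, Rh(III) ⇒ ion charge 2−.

[Sn(bipy)(gly)2][Rh(NCS)2(NO3)3(py)]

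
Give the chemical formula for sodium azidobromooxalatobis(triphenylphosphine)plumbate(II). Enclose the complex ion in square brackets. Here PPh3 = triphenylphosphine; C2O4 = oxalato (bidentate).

Ligands: 1 azido (N3, -1), 2 triphenylphosphine (PPh3, neutral), 1 oxalato (C2O4, -2), 1 bromo (Br, -1). Ligand charge sum = -4.
With Pb in oxidation state +2, the complex ion is [Pb...]^2−.
Charge balance with sodium (+1) requires 1 complex ion per 2 sodium.

Na2[PbBr(C2O4)(N3)(PPh3)2]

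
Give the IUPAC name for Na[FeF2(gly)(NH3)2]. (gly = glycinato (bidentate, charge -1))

sodium diamminedifluoro(glycinato)ferrate(II)

The 1 sodium counter-ion carries a total charge of +1, so each complex ion is 1−.
Ligand charges: 2×ammine (neutral), 2×fluoro (-1 each), 1×glycinato (-1 each); total -3. So Fe + (-3) = 1−, giving Fe = +2.
The complex ion is anionic, so iron takes the -ate form ferrate(II).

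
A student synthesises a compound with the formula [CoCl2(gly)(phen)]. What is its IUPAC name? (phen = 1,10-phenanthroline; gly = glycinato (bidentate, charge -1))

dichloro(glycinato)(1,10-phenanthroline)cobalt(III)

There is no counter-ion, so the complex is neutral overall.
Ligand charges: 1×1,10-phenanthroline (neutral), 2×chloro (-1 each), 1×glycinato (-1 each); total -3. So Co + (-3) = 0, giving Co = +3.
Ligands are named alphabetically: chloro before glycinato before phenanthroline.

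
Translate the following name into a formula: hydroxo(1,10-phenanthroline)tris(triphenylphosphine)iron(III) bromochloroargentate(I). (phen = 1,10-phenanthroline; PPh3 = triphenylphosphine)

[Fe(OH)(phen)(PPh3)3][AgBrCl]2

Cation [Fe…]: ligand charges -1, Fe(III) ⇒ ion charge 2+.
Anion [Ag…]: ligand charges -2, Ag(I) ⇒ ion charge 1−.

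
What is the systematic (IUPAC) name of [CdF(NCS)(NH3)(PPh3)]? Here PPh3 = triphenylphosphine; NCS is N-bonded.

There is no counter-ion, so the complex is neutral overall.
Ligand charges: 1×triphenylphosphine (neutral), 1×fluoro (-1 each), 1×isothiocyanato (-1 each), 1×ammine (neutral); total -2. So Cd + (-2) = 0, giving Cd = +2.
Ligands are named alphabetically: ammine before fluoro before isothiocyanato before triphenylphosphine.

amminefluoroisothiocyanato(triphenylphosphine)cadmium(II)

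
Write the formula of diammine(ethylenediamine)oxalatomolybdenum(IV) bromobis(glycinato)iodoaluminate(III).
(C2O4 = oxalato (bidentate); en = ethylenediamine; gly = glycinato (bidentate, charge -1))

[Mo(C2O4)(en)(NH3)2][AlBr(gly)2I]2

Cation [Mo…]: ligand charges -2, Mo(IV) ⇒ ion charge 2+.
Anion [Al…]: ligand charges -4, Al(III) ⇒ ion charge 1−.
One 2+ cation requires 2 of the 1− anion.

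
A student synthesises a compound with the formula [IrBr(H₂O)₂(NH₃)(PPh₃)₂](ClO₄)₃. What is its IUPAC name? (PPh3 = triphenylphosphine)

amminediaquabromobis(triphenylphosphine)iridium(IV) perchlorate

The 3 perchlorate counter-ions carry a total charge of -3, so each complex ion is 3+.
Ligand charges: 2×aqua (neutral), 2×triphenylphosphine (neutral), 1×ammine (neutral), 1×bromo (-1 each); total -1. So Ir + (-1) = 3+, giving Ir = +4.
Ligands are named alphabetically: ammine before aqua before bromo before triphenylphosphine.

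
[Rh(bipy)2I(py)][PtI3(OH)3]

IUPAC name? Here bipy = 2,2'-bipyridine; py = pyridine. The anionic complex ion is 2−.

bis(2,2'-bipyridine)iodo(pyridine)rhodium(III) trihydroxotriiodoplatinate(IV)

Both ions are complex: the cation is named first with the plain metal name, the anion second with the -ate form; each ion's ligands are alphabetised independently.
The complex anion is given as 2−; its ligand charges sum to -6, so Pt = +4.
A 1:1 salt means the cation carries the equal and opposite charge, 2+.
Cation: ligand charges sum to -1; for the ion to be 2+, Rh = +3.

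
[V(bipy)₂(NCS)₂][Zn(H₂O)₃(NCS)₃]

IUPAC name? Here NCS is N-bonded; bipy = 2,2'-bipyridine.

Both ions are complex: the cation is named first with the plain metal name, the anion second with the -ate form; each ion's ligands are alphabetised independently.
Zinc is always +2 in its complexes; the anion's ligand charges sum to -3, so the complex anion is 1−.
A 1:1 salt means the cation carries the equal and opposite charge, 1+.
Cation: ligand charges sum to -2; for the ion to be 1+, V = +3.

bis(2,2'-bipyridine)diisothiocyanatovanadium(III) triaquatriisothiocyanatozincate(II)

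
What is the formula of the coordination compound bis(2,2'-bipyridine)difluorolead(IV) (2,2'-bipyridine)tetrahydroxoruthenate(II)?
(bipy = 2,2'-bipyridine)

Cation [Pb…]: ligand charges -2, Pb(IV) ⇒ ion charge 2+.
Anion [Ru…]: ligand charges -4, Ru(II) ⇒ ion charge 2−.
One 2+ cation balances one 2− anion.

[Pb(bipy)2F2][Ru(bipy)(OH)4]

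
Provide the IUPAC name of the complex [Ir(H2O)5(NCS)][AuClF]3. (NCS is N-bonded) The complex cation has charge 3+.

Both ions are complex: the cation is named first with the plain metal name, the anion second with the -ate form; each ion's ligands are alphabetised independently.
The complex cation is given as 3+; its ligand charges sum to -1, so Ir = +4.
With 3 anions per cation, each anion must be 3/3 = 1−.
Anion: ligand charges sum to -2; for the ion to be 1−, Au = +1.

pentaaquaisothiocyanatoiridium(IV) chlorofluoroaurate(I)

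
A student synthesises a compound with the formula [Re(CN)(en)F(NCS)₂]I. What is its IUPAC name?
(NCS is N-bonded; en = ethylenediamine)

cyano(ethylenediamine)fluorodiisothiocyanatorhenium(V) iodide

The 1 iodide counter-ion carries a total charge of -1, so each complex ion is 1+.
Ligand charges: 2×isothiocyanato (-1 each), 1×ethylenediamine (neutral), 1×cyano (-1 each), 1×fluoro (-1 each); total -4. So Re + (-4) = 1+, giving Re = +5.
Ligands are named alphabetically: cyano before ethylenediamine before fluoro before isothiocyanato.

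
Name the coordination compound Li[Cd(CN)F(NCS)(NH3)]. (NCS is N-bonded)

The 1 lithium counter-ion carries a total charge of +1, so each complex ion is 1−.
Ligand charges: 1×fluoro (-1 each), 1×isothiocyanato (-1 each), 1×ammine (neutral), 1×cyano (-1 each); total -3. So Cd + (-3) = 1−, giving Cd = +2.
Ligands are named alphabetically: ammine before cyano before fluoro before isothiocyanato.
The complex ion is anionic, so cadmium takes the -ate form cadmate(II).

lithium amminecyanofluoroisothiocyanatocadmate(II)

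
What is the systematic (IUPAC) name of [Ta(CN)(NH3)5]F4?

pentaamminecyanotantalum(V) fluoride

The 4 fluoride counter-ions carry a total charge of -4, so each complex ion is 4+.
Ligand charges: 5×ammine (neutral), 1×cyano (-1 each); total -1. So Ta + (-1) = 4+, giving Ta = +5.
Ligands are named alphabetically: ammine before cyano.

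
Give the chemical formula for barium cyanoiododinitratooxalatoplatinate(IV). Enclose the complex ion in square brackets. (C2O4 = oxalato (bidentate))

Ligands: 1 oxalato (C2O4, -2), 1 cyano (CN, -1), 1 iodo (I, -1), 2 nitrato (NO3, -1). Ligand charge sum = -6.
Charge balance with barium (+2) requires 1 complex ion per 1 barium.

Ba[Pt(C2O4)(CN)I(NO3)2]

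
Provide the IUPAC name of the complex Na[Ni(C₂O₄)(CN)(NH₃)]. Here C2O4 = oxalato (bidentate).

The 1 sodium counter-ion carries a total charge of +1, so each complex ion is 1−.
Ligand charges: 1×ammine (neutral), 1×oxalato (-2 each), 1×cyano (-1 each); total -3. So Ni + (-3) = 1−, giving Ni = +2.
The complex ion is anionic, so nickel takes the -ate form nickelate(II).

sodium amminecyanooxalatonickelate(II)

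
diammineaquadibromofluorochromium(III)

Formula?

[CrBr2F(H2O)(NH3)2]

Ligands: 1 fluoro (F, -1), 1 aqua (H2O, neutral), 2 ammine (NH3, neutral), 2 bromo (Br, -1). Ligand charge sum = -3.
With Cr in oxidation state +3, the complex ion is [Cr...].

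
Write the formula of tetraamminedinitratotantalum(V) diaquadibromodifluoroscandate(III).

Cation [Ta…]: ligand charges -2, Ta(V) ⇒ ion charge 3+.
Anion [Sc…]: ligand charges -4, Sc(III) ⇒ ion charge 1−.
One 3+ cation requires 3 of the 1− anion.

[Ta(NH3)4(NO3)2][ScBr2F2(H2O)2]3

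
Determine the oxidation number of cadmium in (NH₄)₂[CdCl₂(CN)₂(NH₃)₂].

2 ammonium outside the brackets (+1 each) → the complex ion is 2−.
Ligand charges: 2×CN = -2; 2×NH3 neutral; 2×Cl = -2; sum -4.
Cd + (-4) = 2− ⇒ Cd is +2.

+2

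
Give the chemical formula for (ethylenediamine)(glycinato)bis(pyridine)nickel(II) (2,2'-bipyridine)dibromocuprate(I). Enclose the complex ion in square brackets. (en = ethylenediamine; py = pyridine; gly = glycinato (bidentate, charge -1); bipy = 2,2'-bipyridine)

Cation [Ni…]: ligand charges -1, Ni(II) ⇒ ion charge 1+.
Anion [Cu…]: ligand charges -2, Cu(I) ⇒ ion charge 1−.
One 1+ cation balances one 1− anion.

[Ni(en)(gly)(py)2][Cu(bipy)Br2]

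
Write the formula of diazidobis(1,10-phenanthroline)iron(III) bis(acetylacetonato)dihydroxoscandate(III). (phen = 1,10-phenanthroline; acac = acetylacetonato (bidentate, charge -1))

Cation [Fe…]: ligand charges -2, Fe(III) ⇒ ion charge 1+.
Anion [Sc…]: ligand charges -4, Sc(III) ⇒ ion charge 1−.
One 1+ cation balances one 1− anion.

[Fe(N3)2(phen)2][Sc(acac)2(OH)2]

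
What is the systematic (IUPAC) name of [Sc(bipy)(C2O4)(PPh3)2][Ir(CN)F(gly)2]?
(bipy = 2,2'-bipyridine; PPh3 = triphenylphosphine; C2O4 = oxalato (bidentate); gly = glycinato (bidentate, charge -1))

Both ions are complex: the cation is named first with the plain metal name, the anion second with the -ate form; each ion's ligands are alphabetised independently.
Scandium is always +3 in its complexes; the cation's ligand charges sum to -2, so the complex cation is 1+.
A 1:1 salt means the anion carries the equal and opposite charge, 1−.
Anion: ligand charges sum to -4; for the ion to be 1−, Ir = +3.

(2,2'-bipyridine)oxalatobis(triphenylphosphine)scandium(III) cyanofluorobis(glycinato)iridate(III)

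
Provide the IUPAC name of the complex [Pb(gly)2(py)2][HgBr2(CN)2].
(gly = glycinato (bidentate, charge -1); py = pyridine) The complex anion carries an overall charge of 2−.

The complex anion is given as 2−; its ligand charges sum to -4, so Hg = +2.
A 1:1 salt means the cation carries the equal and opposite charge, 2+.
Cation: ligand charges sum to -2; for the ion to be 2+, Pb = +4.

bis(glycinato)bis(pyridine)lead(IV) dibromodicyanomercurate(II)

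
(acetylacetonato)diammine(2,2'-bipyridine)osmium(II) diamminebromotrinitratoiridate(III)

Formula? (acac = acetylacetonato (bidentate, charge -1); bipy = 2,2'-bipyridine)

Cation [Os…]: ligand charges -1, Os(II) ⇒ ion charge 1+.
Anion [Ir…]: ligand charges -4, Ir(III) ⇒ ion charge 1−.
One 1+ cation balances one 1− anion.

[Os(acac)(bipy)(NH3)2][IrBr(NH3)2(NO3)3]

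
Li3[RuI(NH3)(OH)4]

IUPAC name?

The 3 lithium counter-ions carry a total charge of +3, so each complex ion is 3−.
Ligand charges: 4×hydroxo (-1 each), 1×iodo (-1 each), 1×ammine (neutral); total -5. So Ru + (-5) = 3−, giving Ru = +2.
The complex ion is anionic, so ruthenium takes the -ate form ruthenate(II).

lithium amminetetrahydroxoiodoruthenate(II)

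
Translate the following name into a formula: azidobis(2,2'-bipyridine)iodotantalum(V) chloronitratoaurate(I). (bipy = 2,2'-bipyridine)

[Ta(bipy)2I(N3)][AuCl(NO3)]3

Cation [Ta…]: ligand charges -2, Ta(V) ⇒ ion charge 3+.
Anion [Au…]: ligand charges -2, Au(I) ⇒ ion charge 1−.
One 3+ cation requires 3 of the 1− anion.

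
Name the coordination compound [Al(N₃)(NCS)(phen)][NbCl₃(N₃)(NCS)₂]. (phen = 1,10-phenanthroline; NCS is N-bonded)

azidoisothiocyanato(1,10-phenanthroline)aluminium(III) azidotrichlorodiisothiocyanatoniobate(V)

Both ions are complex: the cation is named first with the plain metal name, the anion second with the -ate form; each ion's ligands are alphabetised independently.
Aluminium is always +3 in its complexes; the cation's ligand charges sum to -2, so the complex cation is 1+.
A 1:1 salt means the anion carries the equal and opposite charge, 1−.
Anion: ligand charges sum to -6; for the ion to be 1−, Nb = +5.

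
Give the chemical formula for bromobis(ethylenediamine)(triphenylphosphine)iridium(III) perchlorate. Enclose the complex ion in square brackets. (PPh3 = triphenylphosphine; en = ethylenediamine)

[IrBr(en)2(PPh3)](ClO4)2

Ligands: 1 bromo (Br, -1), 1 triphenylphosphine (PPh3, neutral), 2 ethylenediamine (en, neutral). Ligand charge sum = -1.
With Ir in oxidation state +3, the complex ion is [Ir...]^2+.
Charge balance with perchlorate (-1) requires 1 complex ion per 2 perchlorate.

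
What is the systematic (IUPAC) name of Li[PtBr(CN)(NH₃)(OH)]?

lithium amminebromocyanohydroxoplatinate(II)

The 1 lithium counter-ion carries a total charge of +1, so each complex ion is 1−.
Ligand charges: 1×cyano (-1 each), 1×bromo (-1 each), 1×hydroxo (-1 each), 1×ammine (neutral); total -3. So Pt + (-3) = 1−, giving Pt = +2.
Ligands are named alphabetically: ammine before bromo before cyano before hydroxo.
The complex ion is anionic, so platinum takes the -ate form platinate(II).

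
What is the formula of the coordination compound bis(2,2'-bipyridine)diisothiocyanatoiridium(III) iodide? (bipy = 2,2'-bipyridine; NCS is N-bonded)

[Ir(bipy)2(NCS)2]I

Ligands: 2 2,2'-bipyridine (bipy, neutral), 2 isothiocyanato (NCS, -1). Ligand charge sum = -2.
With Ir in oxidation state +3, the complex ion is [Ir...]^1+.
Charge balance with iodide (-1) requires 1 complex ion per 1 iodide.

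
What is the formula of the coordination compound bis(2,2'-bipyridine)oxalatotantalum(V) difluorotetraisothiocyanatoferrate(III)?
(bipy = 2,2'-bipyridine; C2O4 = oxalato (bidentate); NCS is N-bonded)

Cation [Ta…]: ligand charges -2, Ta(V) ⇒ ion charge 3+.
Anion [Fe…]: ligand charges -6, Fe(III) ⇒ ion charge 3−.

[Ta(bipy)2(C2O4)][FeF2(NCS)4]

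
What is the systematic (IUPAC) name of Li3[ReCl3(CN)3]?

lithium trichlorotricyanorhenate(III)

The 3 lithium counter-ions carry a total charge of +3, so each complex ion is 3−.
Ligand charges: 3×chloro (-1 each), 3×cyano (-1 each); total -6. So Re + (-6) = 3−, giving Re = +3.
The complex ion is anionic, so rhenium takes the -ate form rhenate(III).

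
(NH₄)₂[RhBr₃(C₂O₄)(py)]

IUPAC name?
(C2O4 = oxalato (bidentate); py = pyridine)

ammonium tribromooxalato(pyridine)rhodate(III)

The 2 ammonium counter-ions carry a total charge of +2, so each complex ion is 2−.
Ligand charges: 3×bromo (-1 each), 1×oxalato (-2 each), 1×pyridine (neutral); total -5. So Rh + (-5) = 2−, giving Rh = +3.
The complex ion is anionic, so rhodium takes the -ate form rhodate(III).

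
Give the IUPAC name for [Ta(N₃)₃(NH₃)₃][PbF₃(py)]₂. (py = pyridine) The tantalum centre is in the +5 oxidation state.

Both ions are complex: the cation is named first with the plain metal name, the anion second with the -ate form; each ion's ligands are alphabetised independently.
Ta is given as +5; the cation's ligand charges sum to -3, so the complex cation is 2+.
With 2 anions per cation, each anion must be 2/2 = 1−.
Anion: ligand charges sum to -3; for the ion to be 1−, Pb = +2.

triamminetriazidotantalum(V) trifluoro(pyridine)plumbate(II)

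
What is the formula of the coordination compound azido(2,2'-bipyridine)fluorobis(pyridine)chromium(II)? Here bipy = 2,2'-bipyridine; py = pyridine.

[Cr(bipy)F(N3)(py)2]

Ligands: 1 fluoro (F, -1), 1 2,2'-bipyridine (bipy, neutral), 2 pyridine (py, neutral), 1 azido (N3, -1). Ligand charge sum = -2.
With Cr in oxidation state +2, the complex ion is [Cr...].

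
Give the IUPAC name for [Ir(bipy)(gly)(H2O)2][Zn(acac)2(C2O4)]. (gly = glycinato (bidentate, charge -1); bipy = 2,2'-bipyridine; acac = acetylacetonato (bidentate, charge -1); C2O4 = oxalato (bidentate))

Both ions are complex: the cation is named first with the plain metal name, the anion second with the -ate form; each ion's ligands are alphabetised independently.
Zinc is always +2 in its complexes; the anion's ligand charges sum to -4, so the complex anion is 2−.
A 1:1 salt means the cation carries the equal and opposite charge, 2+.
Cation: ligand charges sum to -1; for the ion to be 2+, Ir = +3.

diaqua(2,2'-bipyridine)(glycinato)iridium(III) bis(acetylacetonato)oxalatozincate(II)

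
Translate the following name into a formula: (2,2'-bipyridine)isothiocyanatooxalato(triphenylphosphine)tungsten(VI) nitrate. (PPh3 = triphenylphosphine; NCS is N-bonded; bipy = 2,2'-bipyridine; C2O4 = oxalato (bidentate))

Ligands: 1 triphenylphosphine (PPh3, neutral), 1 isothiocyanato (NCS, -1), 1 2,2'-bipyridine (bipy, neutral), 1 oxalato (C2O4, -2). Ligand charge sum = -3.
With W in oxidation state +6, the complex ion is [W...]^3+.
Charge balance with nitrate (-1) requires 1 complex ion per 3 nitrate.

[W(bipy)(C2O4)(NCS)(PPh3)](NO3)3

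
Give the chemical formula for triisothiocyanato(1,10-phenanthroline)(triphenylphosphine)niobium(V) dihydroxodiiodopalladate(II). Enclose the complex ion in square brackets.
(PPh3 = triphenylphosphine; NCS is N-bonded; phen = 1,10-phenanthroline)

Cation [Nb…]: ligand charges -3, Nb(V) ⇒ ion charge 2+.
Anion [Pd…]: ligand charges -4, Pd(II) ⇒ ion charge 2−.
One 2+ cation balances one 2− anion.

[Nb(NCS)3(phen)(PPh3)][PdI2(OH)2]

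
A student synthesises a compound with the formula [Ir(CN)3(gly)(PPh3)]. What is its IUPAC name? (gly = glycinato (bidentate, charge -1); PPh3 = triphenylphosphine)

tricyano(glycinato)(triphenylphosphine)iridium(IV)

There is no counter-ion, so the complex is neutral overall.
Ligand charges: 1×glycinato (-1 each), 1×triphenylphosphine (neutral), 3×cyano (-1 each); total -4. So Ir + (-4) = 0, giving Ir = +4.
Ligands are named alphabetically: cyano before glycinato before triphenylphosphine.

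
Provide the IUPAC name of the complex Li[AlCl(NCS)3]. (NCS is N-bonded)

The 1 lithium counter-ion carries a total charge of +1, so each complex ion is 1−.
Ligand charges: 1×chloro (-1 each), 3×isothiocyanato (-1 each); total -4. So Al + (-4) = 1−, giving Al = +3.
Ligands are named alphabetically: chloro before isothiocyanato.
The complex ion is anionic, so aluminium takes the -ate form aluminate(III).

lithium chlorotriisothiocyanatoaluminate(III)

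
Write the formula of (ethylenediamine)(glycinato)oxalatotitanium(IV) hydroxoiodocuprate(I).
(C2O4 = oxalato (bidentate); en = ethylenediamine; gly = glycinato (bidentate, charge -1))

[Ti(C2O4)(en)(gly)][CuI(OH)]

Cation [Ti…]: ligand charges -3, Ti(IV) ⇒ ion charge 1+.
Anion [Cu…]: ligand charges -2, Cu(I) ⇒ ion charge 1−.
One 1+ cation balances one 1− anion.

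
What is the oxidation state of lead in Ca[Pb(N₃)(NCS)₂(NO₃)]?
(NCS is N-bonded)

1 calcium outside the brackets (+2 each) → the complex ion is 2−.
Ligand charges: 1×NO3 = -1; 1×N3 = -1; 2×NCS = -2; sum -4.
Pb + (-4) = 2− ⇒ Pb is +2.

+2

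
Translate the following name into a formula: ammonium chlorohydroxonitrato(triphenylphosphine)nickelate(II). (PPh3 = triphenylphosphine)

NH4[NiCl(NO3)(OH)(PPh3)]

Ligands: 1 hydroxo (OH, -1), 1 chloro (Cl, -1), 1 nitrato (NO3, -1), 1 triphenylphosphine (PPh3, neutral). Ligand charge sum = -3.
With Ni in oxidation state +2, the complex ion is [Ni...]^1−.
Charge balance with ammonium (+1) requires 1 complex ion per 1 ammonium.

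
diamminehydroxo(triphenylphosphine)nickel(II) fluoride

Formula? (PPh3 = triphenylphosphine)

Ligands: 1 triphenylphosphine (PPh3, neutral), 1 hydroxo (OH, -1), 2 ammine (NH3, neutral). Ligand charge sum = -1.
Charge balance with fluoride (-1) requires 1 complex ion per 1 fluoride.

[Ni(NH3)2(OH)(PPh3)]F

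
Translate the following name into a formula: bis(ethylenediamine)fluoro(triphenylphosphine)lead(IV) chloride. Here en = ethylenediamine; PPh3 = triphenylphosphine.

[Pb(en)2F(PPh3)]Cl3

Ligands: 2 ethylenediamine (en, neutral), 1 triphenylphosphine (PPh3, neutral), 1 fluoro (F, -1). Ligand charge sum = -1.
With Pb in oxidation state +4, the complex ion is [Pb...]^3+.
Charge balance with chloride (-1) requires 1 complex ion per 3 chloride.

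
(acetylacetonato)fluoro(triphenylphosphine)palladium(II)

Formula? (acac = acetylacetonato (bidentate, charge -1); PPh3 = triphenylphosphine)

Ligands: 1 acetylacetonato (acac, -1), 1 triphenylphosphine (PPh3, neutral), 1 fluoro (F, -1). Ligand charge sum = -2.
With Pd in oxidation state +2, the complex ion is [Pd...].

[Pd(acac)F(PPh3)]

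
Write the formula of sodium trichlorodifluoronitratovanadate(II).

Na4[VCl3F2(NO3)]

Ligands: 2 fluoro (F, -1), 1 nitrato (NO3, -1), 3 chloro (Cl, -1). Ligand charge sum = -6.
Charge balance with sodium (+1) requires 1 complex ion per 4 sodium.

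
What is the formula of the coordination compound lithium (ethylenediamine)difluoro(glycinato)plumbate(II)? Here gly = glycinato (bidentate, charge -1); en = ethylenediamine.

Ligands: 1 glycinato (gly, -1), 2 fluoro (F, -1), 1 ethylenediamine (en, neutral). Ligand charge sum = -3.
With Pb in oxidation state +2, the complex ion is [Pb...]^1−.
Charge balance with lithium (+1) requires 1 complex ion per 1 lithium.

Li[Pb(en)F2(gly)]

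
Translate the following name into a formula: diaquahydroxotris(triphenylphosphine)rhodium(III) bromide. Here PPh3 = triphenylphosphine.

[Rh(H2O)2(OH)(PPh3)3]Br2

Ligands: 1 hydroxo (OH, -1), 2 aqua (H2O, neutral), 3 triphenylphosphine (PPh3, neutral). Ligand charge sum = -1.
With Rh in oxidation state +3, the complex ion is [Rh...]^2+.
Charge balance with bromide (-1) requires 1 complex ion per 2 bromide.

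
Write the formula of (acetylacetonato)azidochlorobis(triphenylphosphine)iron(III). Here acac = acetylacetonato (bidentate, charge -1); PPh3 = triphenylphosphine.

[Fe(acac)Cl(N3)(PPh3)2]

Ligands: 1 azido (N3, -1), 1 acetylacetonato (acac, -1), 1 chloro (Cl, -1), 2 triphenylphosphine (PPh3, neutral). Ligand charge sum = -3.
With Fe in oxidation state +3, the complex ion is [Fe...].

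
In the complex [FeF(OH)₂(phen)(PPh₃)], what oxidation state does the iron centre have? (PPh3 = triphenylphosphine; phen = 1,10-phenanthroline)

No counter-ion: the bracketed complex is neutral.
Ligand charges: 1×PPh3 neutral; 1×F = -1; 1×phen neutral; 2×OH = -2; sum -3.
Fe + (-3) = 0 ⇒ Fe is +3.

+3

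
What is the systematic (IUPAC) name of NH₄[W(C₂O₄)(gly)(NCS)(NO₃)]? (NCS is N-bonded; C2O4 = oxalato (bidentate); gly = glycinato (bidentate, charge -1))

ammonium (glycinato)isothiocyanatonitratooxalatotungstate(IV)

The 1 ammonium counter-ion carries a total charge of +1, so each complex ion is 1−.
Ligand charges: 1×isothiocyanato (-1 each), 1×oxalato (-2 each), 1×nitrato (-1 each), 1×glycinato (-1 each); total -5. So W + (-5) = 1−, giving W = +4.
Ligands are named alphabetically: glycinato before isothiocyanato before nitrato before oxalato.
The complex ion is anionic, so tungsten takes the -ate form tungstate(IV).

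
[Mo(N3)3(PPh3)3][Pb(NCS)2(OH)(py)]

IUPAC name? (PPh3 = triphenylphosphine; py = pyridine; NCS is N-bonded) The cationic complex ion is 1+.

The complex cation is given as 1+; its ligand charges sum to -3, so Mo = +4.
A 1:1 salt means the anion carries the equal and opposite charge, 1−.
Anion: ligand charges sum to -3; for the ion to be 1−, Pb = +2.

triazidotris(triphenylphosphine)molybdenum(IV) hydroxodiisothiocyanato(pyridine)plumbate(II)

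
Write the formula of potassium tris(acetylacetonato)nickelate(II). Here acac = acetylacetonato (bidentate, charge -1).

K[Ni(acac)3]

Ligands: 3 acetylacetonato (acac, -1). Ligand charge sum = -3.
With Ni in oxidation state +2, the complex ion is [Ni...]^1−.
Charge balance with potassium (+1) requires 1 complex ion per 1 potassium.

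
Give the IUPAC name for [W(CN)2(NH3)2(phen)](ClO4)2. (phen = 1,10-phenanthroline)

The 2 perchlorate counter-ions carry a total charge of -2, so each complex ion is 2+.
Ligand charges: 2×ammine (neutral), 2×cyano (-1 each), 1×1,10-phenanthroline (neutral); total -2. So W + (-2) = 2+, giving W = +4.
Ligands are named alphabetically: ammine before cyano before phenanthroline.

diamminedicyano(1,10-phenanthroline)tungsten(IV) perchlorate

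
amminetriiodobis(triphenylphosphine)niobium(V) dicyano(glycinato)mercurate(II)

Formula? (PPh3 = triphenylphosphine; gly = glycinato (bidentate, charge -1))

Cation [Nb…]: ligand charges -3, Nb(V) ⇒ ion charge 2+.
Anion [Hg…]: ligand charges -3, Hg(II) ⇒ ion charge 1−.
One 2+ cation requires 2 of the 1− anion.

[NbI3(NH3)(PPh3)2][Hg(CN)2(gly)]2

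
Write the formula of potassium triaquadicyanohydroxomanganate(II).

Ligands: 3 aqua (H2O, neutral), 1 hydroxo (OH, -1), 2 cyano (CN, -1). Ligand charge sum = -3.
With Mn in oxidation state +2, the complex ion is [Mn...]^1−.
Charge balance with potassium (+1) requires 1 complex ion per 1 potassium.

K[Mn(CN)2(H2O)3(OH)]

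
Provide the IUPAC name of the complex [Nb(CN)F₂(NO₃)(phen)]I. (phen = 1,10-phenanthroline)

cyanodifluoronitrato(1,10-phenanthroline)niobium(V) iodide

The 1 iodide counter-ion carries a total charge of -1, so each complex ion is 1+.
Ligand charges: 1×cyano (-1 each), 1×nitrato (-1 each), 1×1,10-phenanthroline (neutral), 2×fluoro (-1 each); total -4. So Nb + (-4) = 1+, giving Nb = +5.
Ligands are named alphabetically: cyano before fluoro before nitrato before phenanthroline.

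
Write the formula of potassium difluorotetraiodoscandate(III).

K3[ScF2I4]

Ligands: 4 iodo (I, -1), 2 fluoro (F, -1). Ligand charge sum = -6.
With Sc in oxidation state +3, the complex ion is [Sc...]^3−.
Charge balance with potassium (+1) requires 1 complex ion per 3 potassium.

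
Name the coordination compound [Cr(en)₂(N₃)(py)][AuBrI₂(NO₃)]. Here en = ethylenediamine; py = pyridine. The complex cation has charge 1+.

The complex cation is given as 1+; its ligand charges sum to -1, so Cr = +2.
A 1:1 salt means the anion carries the equal and opposite charge, 1−.
Anion: ligand charges sum to -4; for the ion to be 1−, Au = +3.

azidobis(ethylenediamine)(pyridine)chromium(II) bromodiiodonitratoaurate(III)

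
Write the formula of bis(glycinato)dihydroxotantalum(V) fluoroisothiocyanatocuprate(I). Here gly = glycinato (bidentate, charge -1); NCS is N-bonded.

[Ta(gly)2(OH)2][CuF(NCS)]

Cation [Ta…]: ligand charges -4, Ta(V) ⇒ ion charge 1+.
Anion [Cu…]: ligand charges -2, Cu(I) ⇒ ion charge 1−.
One 1+ cation balances one 1− anion.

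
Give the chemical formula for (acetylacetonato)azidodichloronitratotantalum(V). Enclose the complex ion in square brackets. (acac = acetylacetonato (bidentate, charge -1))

Ligands: 2 chloro (Cl, -1), 1 acetylacetonato (acac, -1), 1 nitrato (NO3, -1), 1 azido (N3, -1). Ligand charge sum = -5.
With Ta in oxidation state +5, the complex ion is [Ta...].

[Ta(acac)Cl2(N3)(NO3)]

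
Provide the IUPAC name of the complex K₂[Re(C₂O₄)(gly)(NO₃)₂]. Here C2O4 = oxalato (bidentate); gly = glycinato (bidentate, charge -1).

The 2 potassium counter-ions carry a total charge of +2, so each complex ion is 2−.
Ligand charges: 2×nitrato (-1 each), 1×oxalato (-2 each), 1×glycinato (-1 each); total -5. So Re + (-5) = 2−, giving Re = +3.
The complex ion is anionic, so rhenium takes the -ate form rhenate(III).

potassium (glycinato)dinitratooxalatorhenate(III)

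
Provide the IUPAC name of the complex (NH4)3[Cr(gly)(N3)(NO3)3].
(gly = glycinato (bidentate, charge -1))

ammonium azido(glycinato)trinitratochromate(II)

The 3 ammonium counter-ions carry a total charge of +3, so each complex ion is 3−.
Ligand charges: 1×azido (-1 each), 1×glycinato (-1 each), 3×nitrato (-1 each); total -5. So Cr + (-5) = 3−, giving Cr = +2.
Ligands are named alphabetically: azido before glycinato before nitrato.
The complex ion is anionic, so chromium takes the -ate form chromate(II).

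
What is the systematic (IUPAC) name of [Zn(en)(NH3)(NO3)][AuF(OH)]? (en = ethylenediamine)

ammine(ethylenediamine)nitratozinc(II) fluorohydroxoaurate(I)

Both ions are complex: the cation is named first with the plain metal name, the anion second with the -ate form; each ion's ligands are alphabetised independently.
Zinc is always +2 in its complexes; the cation's ligand charges sum to -1, so the complex cation is 1+.
A 1:1 salt means the anion carries the equal and opposite charge, 1−.
Anion: ligand charges sum to -2; for the ion to be 1−, Au = +1.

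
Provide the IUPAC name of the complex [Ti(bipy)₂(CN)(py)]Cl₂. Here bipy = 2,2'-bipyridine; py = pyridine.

The 2 chloride counter-ions carry a total charge of -2, so each complex ion is 2+.
Ligand charges: 2×2,2'-bipyridine (neutral), 1×cyano (-1 each), 1×pyridine (neutral); total -1. So Ti + (-1) = 2+, giving Ti = +3.
Ligands are named alphabetically: bipyridine before cyano before pyridine.

bis(2,2'-bipyridine)cyano(pyridine)titanium(III) chloride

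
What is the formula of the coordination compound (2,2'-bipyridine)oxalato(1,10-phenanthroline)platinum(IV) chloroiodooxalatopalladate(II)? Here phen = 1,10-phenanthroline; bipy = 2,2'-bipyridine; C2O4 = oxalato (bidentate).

[Pt(bipy)(C2O4)(phen)][Pd(C2O4)ClI]

Cation [Pt…]: ligand charges -2, Pt(IV) ⇒ ion charge 2+.
Anion [Pd…]: ligand charges -4, Pd(II) ⇒ ion charge 2−.
One 2+ cation balances one 2− anion.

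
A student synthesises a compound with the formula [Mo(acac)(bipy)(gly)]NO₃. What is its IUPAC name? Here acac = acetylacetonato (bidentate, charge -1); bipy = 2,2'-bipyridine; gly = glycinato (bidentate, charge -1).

(acetylacetonato)(2,2'-bipyridine)(glycinato)molybdenum(III) nitrate

The 1 nitrate counter-ion carries a total charge of -1, so each complex ion is 1+.
Ligand charges: 1×acetylacetonato (-1 each), 1×2,2'-bipyridine (neutral), 1×glycinato (-1 each); total -2. So Mo + (-2) = 1+, giving Mo = +3.
Ligands are named alphabetically: acetylacetonato before bipyridine before glycinato.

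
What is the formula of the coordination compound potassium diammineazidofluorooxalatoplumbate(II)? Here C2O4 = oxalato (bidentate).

Ligands: 1 azido (N3, -1), 1 fluoro (F, -1), 1 oxalato (C2O4, -2), 2 ammine (NH3, neutral). Ligand charge sum = -4.
Charge balance with potassium (+1) requires 1 complex ion per 2 potassium.

K2[Pb(C2O4)F(N3)(NH3)2]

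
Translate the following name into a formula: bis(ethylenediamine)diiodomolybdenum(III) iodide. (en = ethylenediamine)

Ligands: 2 iodo (I, -1), 2 ethylenediamine (en, neutral). Ligand charge sum = -2.
Charge balance with iodide (-1) requires 1 complex ion per 1 iodide.

[Mo(en)2I2]I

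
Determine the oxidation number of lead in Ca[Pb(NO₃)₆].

+4

1 calcium outside the brackets (+2 each) → the complex ion is 2−.
Ligand charges: 6×NO3 = -6; sum -6.
Pb + (-6) = 2− ⇒ Pb is +4.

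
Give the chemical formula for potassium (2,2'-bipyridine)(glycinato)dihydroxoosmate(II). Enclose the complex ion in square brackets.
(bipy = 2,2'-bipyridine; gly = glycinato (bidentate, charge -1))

Ligands: 1 2,2'-bipyridine (bipy, neutral), 1 glycinato (gly, -1), 2 hydroxo (OH, -1). Ligand charge sum = -3.
With Os in oxidation state +2, the complex ion is [Os...]^1−.
Charge balance with potassium (+1) requires 1 complex ion per 1 potassium.

K[Os(bipy)(gly)(OH)2]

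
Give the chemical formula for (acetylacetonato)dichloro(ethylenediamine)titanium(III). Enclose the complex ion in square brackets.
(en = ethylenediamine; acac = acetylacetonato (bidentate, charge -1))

Ligands: 2 chloro (Cl, -1), 1 ethylenediamine (en, neutral), 1 acetylacetonato (acac, -1). Ligand charge sum = -3.
With Ti in oxidation state +3, the complex ion is [Ti...].

[Ti(acac)Cl2(en)]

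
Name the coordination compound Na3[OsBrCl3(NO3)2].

The 3 sodium counter-ions carry a total charge of +3, so each complex ion is 3−.
Ligand charges: 3×chloro (-1 each), 2×nitrato (-1 each), 1×bromo (-1 each); total -6. So Os + (-6) = 3−, giving Os = +3.
Ligands are named alphabetically: bromo before chloro before nitrato.
The complex ion is anionic, so osmium takes the -ate form osmate(III).

sodium bromotrichlorodinitratoosmate(III)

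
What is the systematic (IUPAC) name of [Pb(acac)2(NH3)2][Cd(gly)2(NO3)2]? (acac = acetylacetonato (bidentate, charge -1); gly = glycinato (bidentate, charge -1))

Cadmium is always +2 in its complexes; the anion's ligand charges sum to -4, so the complex anion is 2−.
A 1:1 salt means the cation carries the equal and opposite charge, 2+.
Cation: ligand charges sum to -2; for the ion to be 2+, Pb = +4.

bis(acetylacetonato)diamminelead(IV) bis(glycinato)dinitratocadmate(II)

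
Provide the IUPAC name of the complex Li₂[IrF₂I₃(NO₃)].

lithium difluorotriiodonitratoiridate(IV)

The 2 lithium counter-ions carry a total charge of +2, so each complex ion is 2−.
Ligand charges: 1×nitrato (-1 each), 2×fluoro (-1 each), 3×iodo (-1 each); total -6. So Ir + (-6) = 2−, giving Ir = +4.
Ligands are named alphabetically: fluoro before iodo before nitrato.
The complex ion is anionic, so iridium takes the -ate form iridate(IV).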